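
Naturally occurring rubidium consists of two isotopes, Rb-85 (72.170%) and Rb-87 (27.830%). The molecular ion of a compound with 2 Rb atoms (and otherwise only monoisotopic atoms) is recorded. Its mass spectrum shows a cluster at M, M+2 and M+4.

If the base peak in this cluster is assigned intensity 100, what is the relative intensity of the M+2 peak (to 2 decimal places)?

77.12

(0.72170 + 0.27830)^2 gives M 0.5209, M+2 0.4017, M+4 0.0775; the largest is M.
P(M) = C(2,0) × 0.72170^2 × 0.27830^0 = 1 × 0.52085089 × 1.0000 = 0.520851 (base)
P(M+2) = C(2,1) × 0.72170^1 × 0.27830^1 = 2 × 0.7217 × 0.2783 = 0.401698
Relative intensity = 0.401698 / 0.520851 × 100 = 77.12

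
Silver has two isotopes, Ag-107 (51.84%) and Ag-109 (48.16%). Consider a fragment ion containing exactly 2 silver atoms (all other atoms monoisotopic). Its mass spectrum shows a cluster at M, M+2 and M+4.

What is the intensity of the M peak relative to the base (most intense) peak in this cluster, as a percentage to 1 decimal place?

(0.5184 + 0.4816)^2 gives M 0.2687, M+2 0.4993, M+4 0.2319; the largest is M+2.
P(M+2) = C(2,1) × 0.5184^1 × 0.4816^1 = 2 × 0.5184 × 0.4816 = 0.499323 (base)
P(M) = C(2,0) × 0.5184^2 × 0.4816^0 = 1 × 0.26873856 × 1.0000 = 0.268739
Relative intensity = 0.268739 / 0.499323 × 100 = 53.8

53.8%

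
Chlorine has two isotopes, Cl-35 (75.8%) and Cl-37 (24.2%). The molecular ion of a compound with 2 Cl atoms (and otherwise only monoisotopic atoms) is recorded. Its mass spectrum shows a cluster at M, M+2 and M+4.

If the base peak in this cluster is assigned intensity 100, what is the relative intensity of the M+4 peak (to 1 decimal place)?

10.2

(0.758 + 0.242)^2 gives M 0.5746, M+2 0.3669, M+4 0.0586; the largest is M.
P(M) = C(2,0) × 0.758^2 × 0.242^0 = 1 × 0.574564 × 1.0000 = 0.574564 (base)
P(M+4) = C(2,2) × 0.758^0 × 0.242^2 = 1 × 1.0000 × 0.058564 = 0.058564
Relative intensity = 0.058564 / 0.574564 × 100 = 10.2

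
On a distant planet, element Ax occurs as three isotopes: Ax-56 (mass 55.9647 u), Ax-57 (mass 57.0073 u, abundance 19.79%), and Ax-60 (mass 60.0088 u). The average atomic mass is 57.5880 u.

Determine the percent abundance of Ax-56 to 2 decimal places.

45.17%

The remaining 80.21% is split between Ax-56 (fraction x) and Ax-60 (fraction 0.8021 − x).
Substituting: 55.9647x + 60.0088(0.8021 − x) = 46.30625533
(55.9647 − 60.0088)x = -1.82680315  ⇒  x = 0.45172, y = 0.35038
Ax-56: 45.17%, Ax-60: 35.04%.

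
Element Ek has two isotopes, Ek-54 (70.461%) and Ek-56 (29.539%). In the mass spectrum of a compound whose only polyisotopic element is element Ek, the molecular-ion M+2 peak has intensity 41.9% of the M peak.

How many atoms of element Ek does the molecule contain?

1

For n independent Ek atoms, I(M+2)/I(M) = n · (abundance Ek-56) / (abundance Ek-54) = n · 0.29539/0.70461.
n = 0.419 × 0.70461/0.29539 = 1.00 ≈ 1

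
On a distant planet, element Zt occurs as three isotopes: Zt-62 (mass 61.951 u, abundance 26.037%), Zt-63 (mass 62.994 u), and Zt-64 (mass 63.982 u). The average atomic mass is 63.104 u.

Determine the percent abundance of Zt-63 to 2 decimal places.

35.34%

Let x and y be the fractions of Zt-63 and Zt-64. Then x + y = 1 − 0.26037 = 0.73963 and 62.994x + 63.982y = 63.104 − 0.26037×61.951 = 46.97381813.
Substituting: 62.994x + 63.982(0.73963 − x) = 46.97381813
(62.994 − 63.982)x = -0.34918853  ⇒  x = 0.35343, y = 0.38620
Zt-63: 35.34%, Zt-64: 38.62%.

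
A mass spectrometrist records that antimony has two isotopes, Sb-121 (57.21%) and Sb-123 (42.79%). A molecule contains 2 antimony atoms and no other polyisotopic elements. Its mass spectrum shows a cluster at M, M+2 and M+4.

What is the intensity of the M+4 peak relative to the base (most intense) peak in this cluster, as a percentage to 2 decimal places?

37.40%

(0.5721 + 0.4279)^2 gives M 0.3273, M+2 0.4896, M+4 0.1831; the largest is M+2.
P(M+2) = C(2,1) × 0.5721^1 × 0.4279^1 = 2 × 0.5721 × 0.4279 = 0.489603 (base)
P(M+4) = C(2,2) × 0.5721^0 × 0.4279^2 = 1 × 1.0000 × 0.18309841 = 0.183098
Relative intensity = 0.183098 / 0.489603 × 100 = 37.40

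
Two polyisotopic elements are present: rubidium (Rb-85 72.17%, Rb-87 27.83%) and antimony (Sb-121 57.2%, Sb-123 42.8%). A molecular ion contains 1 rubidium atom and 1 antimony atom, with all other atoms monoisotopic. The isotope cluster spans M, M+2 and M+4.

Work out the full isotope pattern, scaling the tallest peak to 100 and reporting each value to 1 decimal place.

Rubidium pattern (n=1): 0.7217 : 0.2783
Antimony pattern (n=1): 0.5720 : 0.4280
Convolve the two distributions (both contribute in 2-u steps):
  M: 0.7217×0.5720 = 0.412812
  M+2: 0.7217×0.4280 + 0.2783×0.5720 = 0.468075
  M+4: 0.2783×0.4280 = 0.119112
Scale to base peak (0.468075) = 100: 88.2 : 100.0 : 25.4

88.2 : 100.0 : 25.4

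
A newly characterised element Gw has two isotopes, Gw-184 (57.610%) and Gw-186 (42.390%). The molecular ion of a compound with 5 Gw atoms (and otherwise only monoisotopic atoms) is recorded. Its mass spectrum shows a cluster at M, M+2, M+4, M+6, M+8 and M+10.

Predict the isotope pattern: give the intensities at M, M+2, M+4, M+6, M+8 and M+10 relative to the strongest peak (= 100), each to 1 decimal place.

The 5 Gw atoms are independent, so intensities follow the terms of (0.57610 + 0.42390)^5.
P(M) = 0.57610^5 = 0.063458
P(M+2) = 5 × 0.57610^4 × 0.42390^1 = 0.233467
P(M+4) = 10 × 0.57610^3 × 0.42390^2 = 0.343574
P(M+6) = 10 × 0.57610^2 × 0.42390^3 = 0.252805
P(M+8) = 5 × 0.57610^1 × 0.42390^4 = 0.093008
P(M+10) = 0.42390^5 = 0.013687
The M+4 peak is largest (0.343574); scaling to 100 gives 18.5 : 68.0 : 100.0 : 73.6 : 27.1 : 4.0.

18.5 : 68.0 : 100.0 : 73.6 : 27.1 : 4.0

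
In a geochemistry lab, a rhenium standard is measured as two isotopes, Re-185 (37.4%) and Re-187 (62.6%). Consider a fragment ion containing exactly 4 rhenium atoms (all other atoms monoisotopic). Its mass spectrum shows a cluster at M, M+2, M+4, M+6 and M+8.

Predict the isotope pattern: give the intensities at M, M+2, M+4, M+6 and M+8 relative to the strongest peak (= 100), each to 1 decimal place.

5.3 : 35.7 : 89.6 : 100.0 : 41.8

Each Re atom is independently Re-185 (p = 0.374) or Re-187 (q = 0.626); the cluster is the binomial expansion (p + q)^4.
P(M) = 0.374^4 = 0.019565
P(M+2) = 4 × 0.374^3 × 0.626^1 = 0.130993
P(M+4) = 6 × 0.374^2 × 0.626^2 = 0.328884
P(M+6) = 4 × 0.374^1 × 0.626^3 = 0.366990
P(M+8) = 0.626^4 = 0.153567
The M+6 peak is largest (0.366990); scaling to 100 gives 5.3 : 35.7 : 89.6 : 100.0 : 41.8.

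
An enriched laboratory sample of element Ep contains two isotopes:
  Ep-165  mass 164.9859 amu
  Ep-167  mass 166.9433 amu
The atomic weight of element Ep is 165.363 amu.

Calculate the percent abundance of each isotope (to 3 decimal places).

Writing the weighted mean with unknown fraction x of Ep-165:
164.9859·x + 166.9433·(1 − x) = 165.363
(164.9859 − 166.9433)·x = 165.363 − 166.9433
x = -1.5803 / -1.9574 = 0.80735 → 80.735% Ep-165, 19.265% Ep-167.

Ep-165: 80.735%, Ep-167: 19.265%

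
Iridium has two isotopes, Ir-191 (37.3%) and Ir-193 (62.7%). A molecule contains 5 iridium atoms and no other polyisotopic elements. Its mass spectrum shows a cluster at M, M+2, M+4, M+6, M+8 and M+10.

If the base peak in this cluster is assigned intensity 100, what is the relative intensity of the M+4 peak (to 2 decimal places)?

(0.373 + 0.627)^5 gives M 0.0072, M+2 0.0607, M+4 0.2040, M+6 0.3429, M+8 0.2882, M+10 0.0969; the largest is M+6.
P(M+6) = C(5,3) × 0.373^2 × 0.627^3 = 10 × 0.139129 × 0.24649188 = 0.342942 (base)
P(M+4) = C(5,2) × 0.373^3 × 0.627^2 = 10 × 0.05189512 × 0.393129 = 0.204015
Relative intensity = 0.204015 / 0.342942 × 100 = 59.49

59.49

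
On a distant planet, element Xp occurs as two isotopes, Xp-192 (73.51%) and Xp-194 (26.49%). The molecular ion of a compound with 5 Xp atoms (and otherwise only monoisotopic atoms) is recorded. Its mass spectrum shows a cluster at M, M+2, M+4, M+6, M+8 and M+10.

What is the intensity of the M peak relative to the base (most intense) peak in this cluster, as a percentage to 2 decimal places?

55.50%

(0.7351 + 0.2649)^5 gives M 0.2147, M+2 0.3868, M+4 0.2787, M+6 0.1004, M+8 0.0181, M+10 0.0013; the largest is M+2.
P(M+2) = C(5,1) × 0.7351^4 × 0.2649^1 = 5 × 0.29200191 × 0.2649 = 0.386757 (base)
P(M) = C(5,0) × 0.7351^5 × 0.2649^0 = 1 × 0.2146506 × 1.0000 = 0.214651
Relative intensity = 0.214651 / 0.386757 × 100 = 55.50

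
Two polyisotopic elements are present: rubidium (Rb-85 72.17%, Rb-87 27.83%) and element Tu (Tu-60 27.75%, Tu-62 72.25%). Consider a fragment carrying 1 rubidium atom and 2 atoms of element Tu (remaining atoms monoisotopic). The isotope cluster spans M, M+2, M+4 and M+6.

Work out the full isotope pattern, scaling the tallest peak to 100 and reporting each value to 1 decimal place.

11.4 : 63.7 : 100.0 : 29.7

Rubidium pattern (n=1): 0.7217 : 0.2783
Element Tu pattern (n=2): 0.07700625 : 0.4009875 : 0.52200625
Convolve the two distributions (both contribute in 2-u steps):
  M: 0.7217×0.07700625 = 0.055575
  M+2: 0.7217×0.4009875 + 0.2783×0.07700625 = 0.310824
  M+4: 0.7217×0.52200625 + 0.2783×0.4009875 = 0.488327
  M+6: 0.2783×0.52200625 = 0.145274
Scale to base peak (0.488327) = 100: 11.4 : 63.7 : 100.0 : 29.7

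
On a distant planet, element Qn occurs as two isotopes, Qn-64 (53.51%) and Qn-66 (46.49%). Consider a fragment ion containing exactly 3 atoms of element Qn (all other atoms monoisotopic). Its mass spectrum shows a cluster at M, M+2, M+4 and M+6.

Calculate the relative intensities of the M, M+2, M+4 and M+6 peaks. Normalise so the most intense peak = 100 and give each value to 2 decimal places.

38.37 : 100.00 : 86.88 : 25.16

The 3 Qn atoms are independent, so intensities follow the terms of (0.5351 + 0.4649)^3.
P(M) = 0.5351^3 = 0.153216
P(M+2) = 3 × 0.5351^2 × 0.4649^1 = 0.399347
P(M+4) = 3 × 0.5351^1 × 0.4649^2 = 0.346957
P(M+6) = 0.4649^3 = 0.100480
The M+2 peak is largest (0.399347); scaling to 100 gives 38.37 : 100.00 : 86.88 : 25.16.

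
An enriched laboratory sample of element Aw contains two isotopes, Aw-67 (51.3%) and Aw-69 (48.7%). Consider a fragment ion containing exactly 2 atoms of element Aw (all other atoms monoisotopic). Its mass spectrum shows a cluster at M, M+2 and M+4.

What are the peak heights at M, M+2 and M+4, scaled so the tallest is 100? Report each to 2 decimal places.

52.67 : 100.00 : 47.47

Expanding (0.513 + 0.487)^2:
P(M) = 0.513^2 = 0.263169
P(M+2) = 2 × 0.513^1 × 0.487^1 = 0.499662
P(M+4) = 0.487^2 = 0.237169
The M+2 peak is largest (0.499662); scaling to 100 gives 52.67 : 100.00 : 47.47.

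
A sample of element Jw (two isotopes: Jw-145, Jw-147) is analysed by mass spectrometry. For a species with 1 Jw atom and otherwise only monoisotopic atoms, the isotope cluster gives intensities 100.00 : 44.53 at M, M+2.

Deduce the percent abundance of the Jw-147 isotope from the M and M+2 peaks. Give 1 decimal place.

30.8%

Write p for the Jw-145 fraction. I(M+2)/I(M) = [C(1,1)·p^0·(1−p)] / p^1 = 1·(1−p)/p = 44.53/100.00 = 0.4453
(1−p)/p = 0.4453/1 = 0.4453  ⇒  p = 1/(1 + 0.4453) = 0.6919
Jw-145: 69.2%, Jw-147: 30.8%.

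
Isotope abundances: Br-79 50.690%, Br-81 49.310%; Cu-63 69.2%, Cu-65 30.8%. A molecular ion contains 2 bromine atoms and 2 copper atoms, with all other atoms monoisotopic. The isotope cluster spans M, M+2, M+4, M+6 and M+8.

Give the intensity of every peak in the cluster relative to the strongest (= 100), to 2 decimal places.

Bromine pattern (n=2): 0.25694761 : 0.49990478 : 0.24314761
Copper pattern (n=2): 0.478864 : 0.426272 : 0.094864
Convolve the two distributions (both contribute in 2-u steps):
  M: 0.25694761×0.478864 = 0.123043
  M+2: 0.25694761×0.426272 + 0.49990478×0.478864 = 0.348916
  M+4: 0.25694761×0.094864 + 0.49990478×0.426272 + 0.24314761×0.478864 = 0.353905
  M+6: 0.49990478×0.094864 + 0.24314761×0.426272 = 0.151070
  M+8: 0.24314761×0.094864 = 0.023066
Scale to base peak (0.353905) = 100: 34.77 : 98.59 : 100.00 : 42.69 : 6.52

34.77 : 98.59 : 100.00 : 42.69 : 6.52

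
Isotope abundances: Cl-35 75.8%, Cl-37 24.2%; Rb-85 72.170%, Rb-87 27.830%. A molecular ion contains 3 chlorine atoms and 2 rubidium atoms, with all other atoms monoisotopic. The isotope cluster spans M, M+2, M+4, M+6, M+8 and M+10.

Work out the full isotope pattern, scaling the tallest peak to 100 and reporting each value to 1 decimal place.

Chlorine pattern (n=3): 0.43551951 : 0.41713346 : 0.13317454 : 0.01417249
Rubidium pattern (n=2): 0.52085089 : 0.40169822 : 0.07745089
Convolve the two distributions (both contribute in 2-u steps):
  M: 0.43551951×0.52085089 = 0.226841
  M+2: 0.43551951×0.40169822 + 0.41713346×0.52085089 = 0.392212
  M+4: 0.43551951×0.07745089 + 0.41713346×0.40169822 + 0.13317454×0.52085089 = 0.270657
  M+6: 0.41713346×0.07745089 + 0.13317454×0.40169822 + 0.01417249×0.52085089 = 0.093185
  M+8: 0.13317454×0.07745089 + 0.01417249×0.40169822 = 0.016008
  M+10: 0.01417249×0.07745089 = 0.001098
Scale to base peak (0.392212) = 100: 57.8 : 100.0 : 69.0 : 23.8 : 4.1 : 0.3

57.8 : 100.0 : 69.0 : 23.8 : 4.1 : 0.3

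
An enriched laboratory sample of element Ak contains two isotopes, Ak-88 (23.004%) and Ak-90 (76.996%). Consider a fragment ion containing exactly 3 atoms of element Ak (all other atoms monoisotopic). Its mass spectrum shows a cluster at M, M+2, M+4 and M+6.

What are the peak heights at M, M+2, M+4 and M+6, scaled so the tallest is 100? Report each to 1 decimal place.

The 3 Ak atoms are independent, so intensities follow the terms of (0.23004 + 0.76996)^3.
P(M) = 0.23004^3 = 0.012173
P(M+2) = 3 × 0.23004^2 × 0.76996^1 = 0.122235
P(M+4) = 3 × 0.23004^1 × 0.76996^2 = 0.409130
P(M+6) = 0.76996^3 = 0.456462
The M+6 peak is largest (0.456462); scaling to 100 gives 2.7 : 26.8 : 89.6 : 100.0.

2.7 : 26.8 : 89.6 : 100.0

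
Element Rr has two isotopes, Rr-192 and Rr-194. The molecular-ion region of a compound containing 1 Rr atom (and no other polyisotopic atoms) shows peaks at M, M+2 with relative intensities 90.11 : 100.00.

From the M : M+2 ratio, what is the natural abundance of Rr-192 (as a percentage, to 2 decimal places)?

47.40%

Let p = fractional abundance of Rr-192. I(M+2)/I(M) = [C(1,1)·p^0·(1−p)] / p^1 = 1·(1−p)/p = 100.00/90.11 = 1.1098
(1−p)/p = 1.1098/1 = 1.1098  ⇒  p = 1/(1 + 1.1098) = 0.4740
Rr-192: 47.40%, Rr-194: 52.60%.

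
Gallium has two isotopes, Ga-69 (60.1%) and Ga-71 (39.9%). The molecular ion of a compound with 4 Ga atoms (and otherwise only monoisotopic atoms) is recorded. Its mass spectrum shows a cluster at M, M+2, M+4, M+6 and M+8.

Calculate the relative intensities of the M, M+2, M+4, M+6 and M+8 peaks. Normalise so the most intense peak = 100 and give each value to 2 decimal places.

37.66 : 100.00 : 99.58 : 44.08 : 7.32

Expanding (0.601 + 0.399)^4:
P(M) = 0.601^4 = 0.130466
P(M+2) = 4 × 0.601^3 × 0.399^1 = 0.346463
P(M+4) = 6 × 0.601^2 × 0.399^2 = 0.345021
P(M+6) = 4 × 0.601^1 × 0.399^3 = 0.152705
P(M+8) = 0.399^4 = 0.025345
The M+2 peak is largest (0.346463); scaling to 100 gives 37.66 : 100.00 : 99.58 : 44.08 : 7.32.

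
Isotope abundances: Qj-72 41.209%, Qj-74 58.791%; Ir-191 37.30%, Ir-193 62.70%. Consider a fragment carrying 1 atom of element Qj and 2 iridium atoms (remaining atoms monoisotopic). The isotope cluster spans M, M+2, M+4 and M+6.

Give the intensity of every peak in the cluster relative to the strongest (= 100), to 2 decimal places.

Element Qj pattern (n=1): 0.41209 : 0.58791
Iridium pattern (n=2): 0.139129 : 0.467742 : 0.393129
Convolve the two distributions (both contribute in 2-u steps):
  M: 0.41209×0.139129 = 0.057334
  M+2: 0.41209×0.467742 + 0.58791×0.139129 = 0.274547
  M+4: 0.41209×0.393129 + 0.58791×0.467742 = 0.436995
  M+6: 0.58791×0.393129 = 0.231124
Scale to base peak (0.436995) = 100: 13.12 : 62.83 : 100.00 : 52.89

13.12 : 62.83 : 100.00 : 52.89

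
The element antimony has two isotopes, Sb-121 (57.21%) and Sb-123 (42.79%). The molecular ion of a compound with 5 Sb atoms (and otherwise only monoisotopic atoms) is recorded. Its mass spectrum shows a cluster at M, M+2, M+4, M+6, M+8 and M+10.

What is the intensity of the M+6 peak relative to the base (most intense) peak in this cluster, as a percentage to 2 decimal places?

(0.5721 + 0.4279)^5 gives M 0.0613, M+2 0.2292, M+4 0.3428, M+6 0.2564, M+8 0.0959, M+10 0.0143; the largest is M+4.
P(M+4) = C(5,2) × 0.5721^3 × 0.4279^2 = 10 × 0.18724742 × 0.18309841 = 0.342847 (base)
P(M+6) = C(5,3) × 0.5721^2 × 0.4279^3 = 10 × 0.32729841 × 0.07834781 = 0.256431
Relative intensity = 0.256431 / 0.342847 × 100 = 74.79

74.79%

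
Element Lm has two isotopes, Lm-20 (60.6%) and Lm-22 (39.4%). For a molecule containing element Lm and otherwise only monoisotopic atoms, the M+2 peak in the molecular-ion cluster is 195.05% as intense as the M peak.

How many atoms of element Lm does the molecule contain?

For n independent Lm atoms, I(M+2)/I(M) = n · (abundance Lm-22) / (abundance Lm-20) = n · 0.394/0.606.
n = 1.9505 × 0.606/0.394 = 3.00 ≈ 3

3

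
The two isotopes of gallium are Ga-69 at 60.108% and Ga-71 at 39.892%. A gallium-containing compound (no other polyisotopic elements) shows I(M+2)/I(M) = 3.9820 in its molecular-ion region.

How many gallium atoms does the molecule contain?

With n Ga atoms, P(M+2)/P(M) = C(n,1)·p^(n−1)q / p^n = n·q/p = n · 0.39892/0.60108.
n = 3.9820 × 0.60108/0.39892 = 6.00 ≈ 6

6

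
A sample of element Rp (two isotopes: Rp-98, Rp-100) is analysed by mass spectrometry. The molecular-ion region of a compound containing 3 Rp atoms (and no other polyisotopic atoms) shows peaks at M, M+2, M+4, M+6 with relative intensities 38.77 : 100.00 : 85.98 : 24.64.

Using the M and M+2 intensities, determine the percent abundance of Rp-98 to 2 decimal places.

53.77%

If p is the fraction of Rp that is Rp-98, then I(M+2)/I(M) = [C(3,1)·p^2·(1−p)] / p^3 = 3·(1−p)/p = 100.00/38.77 = 2.5793
(1−p)/p = 2.5793/3 = 0.8598  ⇒  p = 1/(1 + 0.8598) = 0.5377
Rp-98: 53.77%, Rp-100: 46.23%.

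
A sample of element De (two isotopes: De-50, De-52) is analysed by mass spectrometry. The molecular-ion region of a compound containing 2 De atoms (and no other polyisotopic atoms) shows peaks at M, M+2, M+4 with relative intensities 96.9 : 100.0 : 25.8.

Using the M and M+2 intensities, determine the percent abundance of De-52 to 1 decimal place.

Let p = fractional abundance of De-50. I(M+2)/I(M) = [C(2,1)·p^1·(1−p)] / p^2 = 2·(1−p)/p = 100.0/96.9 = 1.0320
(1−p)/p = 1.0320/2 = 0.5160  ⇒  p = 1/(1 + 0.5160) = 0.6596
De-50: 66.0%, De-52: 34.0%.

34.0%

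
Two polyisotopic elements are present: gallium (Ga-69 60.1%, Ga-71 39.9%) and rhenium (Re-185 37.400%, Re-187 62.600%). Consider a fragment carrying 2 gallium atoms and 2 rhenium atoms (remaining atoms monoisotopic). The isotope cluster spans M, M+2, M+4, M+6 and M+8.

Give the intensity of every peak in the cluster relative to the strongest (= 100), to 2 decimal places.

13.01 : 60.82 : 100.00 : 67.58 : 16.06

Gallium pattern (n=2): 0.361201 : 0.479598 : 0.159201
Rhenium pattern (n=2): 0.139876 : 0.468248 : 0.391876
Convolve the two distributions (both contribute in 2-u steps):
  M: 0.361201×0.139876 = 0.050523
  M+2: 0.361201×0.468248 + 0.479598×0.139876 = 0.236216
  M+4: 0.361201×0.391876 + 0.479598×0.468248 + 0.159201×0.139876 = 0.388385
  M+6: 0.479598×0.391876 + 0.159201×0.468248 = 0.262488
  M+8: 0.159201×0.391876 = 0.062387
Scale to base peak (0.388385) = 100: 13.01 : 60.82 : 100.00 : 67.58 : 16.06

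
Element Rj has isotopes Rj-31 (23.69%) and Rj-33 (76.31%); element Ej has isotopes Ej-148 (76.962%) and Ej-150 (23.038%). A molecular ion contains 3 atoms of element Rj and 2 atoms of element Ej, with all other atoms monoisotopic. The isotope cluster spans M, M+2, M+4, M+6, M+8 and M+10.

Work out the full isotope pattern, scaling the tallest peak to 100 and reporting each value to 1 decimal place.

Element Rj pattern (n=3): 0.01329521 : 0.1284792 : 0.41385597 : 0.44436962
Element Ej pattern (n=2): 0.59231494 : 0.35461011 : 0.05307494
Convolve the two distributions (both contribute in 2-u steps):
  M: 0.01329521×0.59231494 = 0.007875
  M+2: 0.01329521×0.35461011 + 0.1284792×0.59231494 = 0.080815
  M+4: 0.01329521×0.05307494 + 0.1284792×0.35461011 + 0.41385597×0.59231494 = 0.291399
  M+6: 0.1284792×0.05307494 + 0.41385597×0.35461011 + 0.44436962×0.59231494 = 0.416783
  M+8: 0.41385597×0.05307494 + 0.44436962×0.35461011 = 0.179543
  M+10: 0.44436962×0.05307494 = 0.023585
Scale to base peak (0.416783) = 100: 1.9 : 19.4 : 69.9 : 100.0 : 43.1 : 5.7

1.9 : 19.4 : 69.9 : 100.0 : 43.1 : 5.7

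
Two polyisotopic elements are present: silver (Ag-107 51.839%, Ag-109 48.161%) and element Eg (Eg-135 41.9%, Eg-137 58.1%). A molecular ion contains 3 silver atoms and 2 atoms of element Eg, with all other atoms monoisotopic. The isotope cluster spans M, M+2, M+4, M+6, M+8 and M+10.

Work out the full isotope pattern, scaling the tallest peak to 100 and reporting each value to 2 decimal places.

Silver pattern (n=3): 0.13930601 : 0.38826655 : 0.36071887 : 0.11170857
Element Eg pattern (n=2): 0.175561 : 0.486878 : 0.337561
Convolve the two distributions (both contribute in 2-u steps):
  M: 0.13930601×0.175561 = 0.024457
  M+2: 0.13930601×0.486878 + 0.38826655×0.175561 = 0.135989
  M+4: 0.13930601×0.337561 + 0.38826655×0.486878 + 0.36071887×0.175561 = 0.299391
  M+6: 0.38826655×0.337561 + 0.36071887×0.486878 + 0.11170857×0.175561 = 0.326301
  M+8: 0.36071887×0.337561 + 0.11170857×0.486878 = 0.176153
  M+10: 0.11170857×0.337561 = 0.037708
Scale to base peak (0.326301) = 100: 7.50 : 41.68 : 91.75 : 100.00 : 53.98 : 11.56

7.50 : 41.68 : 91.75 : 100.00 : 53.98 : 11.56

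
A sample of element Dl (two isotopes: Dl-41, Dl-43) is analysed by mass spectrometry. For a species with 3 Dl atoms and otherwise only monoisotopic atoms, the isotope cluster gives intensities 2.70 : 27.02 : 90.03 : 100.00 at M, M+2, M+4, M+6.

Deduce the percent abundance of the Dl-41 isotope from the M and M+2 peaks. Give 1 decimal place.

23.1%

If p is the fraction of Dl that is Dl-41, then I(M+2)/I(M) = [C(3,1)·p^2·(1−p)] / p^3 = 3·(1−p)/p = 27.02/2.70 = 10.0074
(1−p)/p = 10.0074/3 = 3.3358  ⇒  p = 1/(1 + 3.3358) = 0.2306
Dl-41: 23.1%, Dl-43: 76.9%.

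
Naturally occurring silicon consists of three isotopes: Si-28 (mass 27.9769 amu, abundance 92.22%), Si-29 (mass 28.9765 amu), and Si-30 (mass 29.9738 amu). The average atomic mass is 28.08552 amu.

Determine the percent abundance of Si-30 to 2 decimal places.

3.09%

Let x and y be the fractions of Si-29 and Si-30. Then x + y = 1 − 0.9222 = 0.0778 and 28.9765x + 29.9738y = 28.08552 − 0.9222×27.9769 = 2.28522282.
Substituting: 28.9765x + 29.9738(0.0778 − x) = 2.28522282
(28.9765 − 29.9738)x = -0.04673882  ⇒  x = 0.04687, y = 0.03093
Si-29: 4.69%, Si-30: 3.09%.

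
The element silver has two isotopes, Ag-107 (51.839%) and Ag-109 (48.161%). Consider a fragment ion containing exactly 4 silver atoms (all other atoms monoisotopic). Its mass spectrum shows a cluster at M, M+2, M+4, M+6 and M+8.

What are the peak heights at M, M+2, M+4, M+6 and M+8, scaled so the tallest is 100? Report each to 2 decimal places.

19.31 : 71.76 : 100.00 : 61.94 : 14.39

Expanding (0.51839 + 0.48161)^4:
P(M) = 0.51839^4 = 0.072215
P(M+2) = 4 × 0.51839^3 × 0.48161^1 = 0.268365
P(M+4) = 6 × 0.51839^2 × 0.48161^2 = 0.373986
P(M+6) = 4 × 0.51839^1 × 0.48161^3 = 0.231634
P(M+8) = 0.48161^4 = 0.053800
The M+4 peak is largest (0.373986); scaling to 100 gives 19.31 : 71.76 : 100.00 : 61.94 : 14.39.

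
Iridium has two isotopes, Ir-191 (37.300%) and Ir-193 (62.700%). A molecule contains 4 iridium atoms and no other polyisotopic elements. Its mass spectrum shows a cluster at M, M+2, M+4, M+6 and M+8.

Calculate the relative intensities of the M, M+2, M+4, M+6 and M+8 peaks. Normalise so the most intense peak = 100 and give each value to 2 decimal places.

Each Ir atom is independently Ir-191 (p = 0.37300) or Ir-193 (q = 0.62700); the cluster is the binomial expansion (p + q)^4.
P(M) = 0.37300^4 = 0.019357
P(M+2) = 4 × 0.37300^3 × 0.62700^1 = 0.130153
P(M+4) = 6 × 0.37300^2 × 0.62700^2 = 0.328174
P(M+6) = 4 × 0.37300^1 × 0.62700^3 = 0.367766
P(M+8) = 0.62700^4 = 0.154550
The M+6 peak is largest (0.367766); scaling to 100 gives 5.26 : 35.39 : 89.23 : 100.00 : 42.02.

5.26 : 35.39 : 89.23 : 100.00 : 42.02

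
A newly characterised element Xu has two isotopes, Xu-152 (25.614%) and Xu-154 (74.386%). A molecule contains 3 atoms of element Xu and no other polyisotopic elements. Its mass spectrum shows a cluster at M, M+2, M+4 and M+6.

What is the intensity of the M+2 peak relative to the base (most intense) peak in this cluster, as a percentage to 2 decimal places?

Binomial terms of (0.25614 + 0.74386)^3: M 0.0168, M+2 0.1464, M+4 0.4252, M+6 0.4116 → M+4 is the base peak.
P(M+4) = C(3,2) × 0.25614^1 × 0.74386^2 = 3 × 0.25614 × 0.5533277 = 0.425188 (base)
P(M+2) = C(3,1) × 0.25614^2 × 0.74386^1 = 3 × 0.0656077 × 0.74386 = 0.146409
Relative intensity = 0.146409 / 0.425188 × 100 = 34.43

34.43%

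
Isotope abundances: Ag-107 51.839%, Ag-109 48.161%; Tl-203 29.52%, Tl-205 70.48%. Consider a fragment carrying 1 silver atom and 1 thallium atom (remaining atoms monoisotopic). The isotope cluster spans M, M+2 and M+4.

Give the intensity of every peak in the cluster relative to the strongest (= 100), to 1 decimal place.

Silver pattern (n=1): 0.51839 : 0.48161
Thallium pattern (n=1): 0.2952 : 0.7048
Convolve the two distributions (both contribute in 2-u steps):
  M: 0.51839×0.2952 = 0.153029
  M+2: 0.51839×0.7048 + 0.48161×0.2952 = 0.507533
  M+4: 0.48161×0.7048 = 0.339439
Scale to base peak (0.507533) = 100: 30.2 : 100.0 : 66.9

30.2 : 100.0 : 66.9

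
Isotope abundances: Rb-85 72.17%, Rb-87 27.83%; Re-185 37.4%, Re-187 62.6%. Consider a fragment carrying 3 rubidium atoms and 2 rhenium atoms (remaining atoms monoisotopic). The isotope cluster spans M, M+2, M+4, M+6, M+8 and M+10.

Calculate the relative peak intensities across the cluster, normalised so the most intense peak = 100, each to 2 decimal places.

Rubidium pattern (n=3): 0.37589809 : 0.43485841 : 0.16768892 : 0.02155458
Rhenium pattern (n=2): 0.139876 : 0.468248 : 0.391876
Convolve the two distributions (both contribute in 2-u steps):
  M: 0.37589809×0.139876 = 0.052579
  M+2: 0.37589809×0.468248 + 0.43485841×0.139876 = 0.236840
  M+4: 0.37589809×0.391876 + 0.43485841×0.468248 + 0.16768892×0.139876 = 0.374383
  M+6: 0.43485841×0.391876 + 0.16768892×0.468248 + 0.02155458×0.139876 = 0.251946
  M+8: 0.16768892×0.391876 + 0.02155458×0.468248 = 0.075806
  M+10: 0.02155458×0.391876 = 0.008447
Scale to base peak (0.374383) = 100: 14.04 : 63.26 : 100.00 : 67.30 : 20.25 : 2.26

14.04 : 63.26 : 100.00 : 67.30 : 20.25 : 2.26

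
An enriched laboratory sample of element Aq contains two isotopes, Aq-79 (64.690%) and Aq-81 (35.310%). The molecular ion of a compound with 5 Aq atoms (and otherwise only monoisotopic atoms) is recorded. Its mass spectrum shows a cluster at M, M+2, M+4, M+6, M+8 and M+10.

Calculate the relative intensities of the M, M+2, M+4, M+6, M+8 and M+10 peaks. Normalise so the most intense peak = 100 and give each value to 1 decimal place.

Each Aq atom is independently Aq-79 (p = 0.64690) or Aq-81 (q = 0.35310); the cluster is the binomial expansion (p + q)^5.
P(M) = 0.64690^5 = 0.113288
P(M+2) = 5 × 0.64690^4 × 0.35310^1 = 0.309184
P(M+4) = 10 × 0.64690^3 × 0.35310^2 = 0.337526
P(M+6) = 10 × 0.64690^2 × 0.35310^3 = 0.184233
P(M+8) = 5 × 0.64690^1 × 0.35310^4 = 0.050280
P(M+10) = 0.35310^5 = 0.005489
The M+4 peak is largest (0.337526); scaling to 100 gives 33.6 : 91.6 : 100.0 : 54.6 : 14.9 : 1.6.

33.6 : 91.6 : 100.0 : 54.6 : 14.9 : 1.6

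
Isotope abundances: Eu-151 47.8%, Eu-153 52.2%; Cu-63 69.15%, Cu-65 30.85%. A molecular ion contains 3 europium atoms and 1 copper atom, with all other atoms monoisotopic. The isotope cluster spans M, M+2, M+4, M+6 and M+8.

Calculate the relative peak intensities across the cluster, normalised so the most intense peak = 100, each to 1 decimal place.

Europium pattern (n=3): 0.10921535 : 0.35780594 : 0.39074206 : 0.14223665
Copper pattern (n=1): 0.6915 : 0.3085
Convolve the two distributions (both contribute in 2-u steps):
  M: 0.10921535×0.6915 = 0.075522
  M+2: 0.10921535×0.3085 + 0.35780594×0.6915 = 0.281116
  M+4: 0.35780594×0.3085 + 0.39074206×0.6915 = 0.380581
  M+6: 0.39074206×0.3085 + 0.14223665×0.6915 = 0.218901
  M+8: 0.14223665×0.3085 = 0.043880
Scale to base peak (0.380581) = 100: 19.8 : 73.9 : 100.0 : 57.5 : 11.5

19.8 : 73.9 : 100.0 : 57.5 : 11.5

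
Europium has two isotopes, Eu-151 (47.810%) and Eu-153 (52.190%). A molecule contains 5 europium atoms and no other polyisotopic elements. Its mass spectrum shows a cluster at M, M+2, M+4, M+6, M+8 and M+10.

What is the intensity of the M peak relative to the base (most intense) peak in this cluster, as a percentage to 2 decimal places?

Term probabilities: M 0.0250, M+2 0.1363, M+4 0.2977, M+6 0.3249, M+8 0.1774, M+10 0.0387. Base peak = M+6.
P(M+6) = C(5,3) × 0.47810^2 × 0.52190^3 = 10 × 0.22857961 × 0.14215492 = 0.324937 (base)
P(M) = C(5,0) × 0.47810^5 × 0.52190^0 = 1 × 0.02498007 × 1.0000 = 0.024980
Relative intensity = 0.024980 / 0.324937 × 100 = 7.69

7.69%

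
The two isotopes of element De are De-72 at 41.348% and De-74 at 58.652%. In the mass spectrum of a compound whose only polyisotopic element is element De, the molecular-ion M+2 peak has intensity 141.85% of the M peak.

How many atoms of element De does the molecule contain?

The M+2/M ratio from n De atoms is n · q/p = n · 0.58652/0.41348.
n = 1.4185 × 0.41348/0.58652 = 1.00 ≈ 1

1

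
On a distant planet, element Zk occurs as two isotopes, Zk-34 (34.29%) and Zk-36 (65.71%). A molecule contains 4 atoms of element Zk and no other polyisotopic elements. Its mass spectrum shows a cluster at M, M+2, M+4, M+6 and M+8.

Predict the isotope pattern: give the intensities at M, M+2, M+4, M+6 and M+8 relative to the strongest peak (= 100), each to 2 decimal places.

3.55 : 27.23 : 78.28 : 100.00 : 47.91

The 4 Zk atoms are independent, so intensities follow the terms of (0.3429 + 0.6571)^4.
P(M) = 0.3429^4 = 0.013825
P(M+2) = 4 × 0.3429^3 × 0.6571^1 = 0.105973
P(M+4) = 6 × 0.3429^2 × 0.6571^2 = 0.304614
P(M+6) = 4 × 0.3429^1 × 0.6571^3 = 0.389154
P(M+8) = 0.6571^4 = 0.186434
The M+6 peak is largest (0.389154); scaling to 100 gives 3.55 : 27.23 : 78.28 : 100.00 : 47.91.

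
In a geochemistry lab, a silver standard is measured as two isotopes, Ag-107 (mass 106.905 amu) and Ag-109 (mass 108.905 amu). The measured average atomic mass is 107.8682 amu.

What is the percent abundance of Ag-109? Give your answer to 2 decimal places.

48.16%

Writing the weighted mean with unknown fraction x of Ag-107:
106.905·x + 108.905·(1 − x) = 107.8682
(106.905 − 108.905)·x = 107.8682 − 108.905
x = -1.0368 / -2.000 = 0.51840 → 51.84% Ag-107, 48.16% Ag-109.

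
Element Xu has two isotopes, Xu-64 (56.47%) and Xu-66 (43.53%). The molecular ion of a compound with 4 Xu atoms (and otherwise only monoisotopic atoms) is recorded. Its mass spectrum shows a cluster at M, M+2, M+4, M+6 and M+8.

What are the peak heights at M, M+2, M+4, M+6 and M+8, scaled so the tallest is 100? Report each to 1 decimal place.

Expanding (0.5647 + 0.4353)^4:
P(M) = 0.5647^4 = 0.101688
P(M+2) = 4 × 0.5647^3 × 0.4353^1 = 0.313547
P(M+4) = 6 × 0.5647^2 × 0.4353^2 = 0.362547
P(M+6) = 4 × 0.5647^1 × 0.4353^3 = 0.186313
P(M+8) = 0.4353^4 = 0.035905
The M+4 peak is largest (0.362547); scaling to 100 gives 28.0 : 86.5 : 100.0 : 51.4 : 9.9.

28.0 : 86.5 : 100.0 : 51.4 : 9.9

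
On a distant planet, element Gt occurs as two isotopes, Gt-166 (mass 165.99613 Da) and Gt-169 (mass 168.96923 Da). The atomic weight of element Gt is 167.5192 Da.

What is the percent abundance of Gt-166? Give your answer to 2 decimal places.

48.77%

Writing the weighted mean with unknown fraction x of Gt-166:
165.99613·x + 168.96923·(1 − x) = 167.5192
(165.99613 − 168.96923)·x = 167.5192 − 168.96923
x = -1.45003 / -2.97310 = 0.48772 → 48.77% Gt-166, 51.23% Gt-169.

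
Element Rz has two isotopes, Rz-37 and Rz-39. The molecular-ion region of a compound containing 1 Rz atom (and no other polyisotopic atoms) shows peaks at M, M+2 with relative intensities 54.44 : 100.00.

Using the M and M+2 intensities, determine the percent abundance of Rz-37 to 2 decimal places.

35.25%

If p is the fraction of Rz that is Rz-37, then I(M+2)/I(M) = [C(1,1)·p^0·(1−p)] / p^1 = 1·(1−p)/p = 100.00/54.44 = 1.8369
(1−p)/p = 1.8369/1 = 1.8369  ⇒  p = 1/(1 + 1.8369) = 0.3525
Rz-37: 35.25%, Rz-39: 64.75%.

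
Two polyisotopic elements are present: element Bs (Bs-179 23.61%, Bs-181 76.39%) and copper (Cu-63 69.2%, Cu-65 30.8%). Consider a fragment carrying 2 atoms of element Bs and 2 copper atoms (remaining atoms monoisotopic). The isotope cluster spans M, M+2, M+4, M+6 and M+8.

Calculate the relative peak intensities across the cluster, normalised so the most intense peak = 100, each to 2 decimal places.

Element Bs pattern (n=2): 0.05574321 : 0.36071358 : 0.58354321
Copper pattern (n=2): 0.478864 : 0.426272 : 0.094864
Convolve the two distributions (both contribute in 2-u steps):
  M: 0.05574321×0.478864 = 0.026693
  M+2: 0.05574321×0.426272 + 0.36071358×0.478864 = 0.196495
  M+4: 0.05574321×0.094864 + 0.36071358×0.426272 + 0.58354321×0.478864 = 0.438488
  M+6: 0.36071358×0.094864 + 0.58354321×0.426272 = 0.282967
  M+8: 0.58354321×0.094864 = 0.055357
Scale to base peak (0.438488) = 100: 6.09 : 44.81 : 100.00 : 64.53 : 12.62

6.09 : 44.81 : 100.00 : 64.53 : 12.62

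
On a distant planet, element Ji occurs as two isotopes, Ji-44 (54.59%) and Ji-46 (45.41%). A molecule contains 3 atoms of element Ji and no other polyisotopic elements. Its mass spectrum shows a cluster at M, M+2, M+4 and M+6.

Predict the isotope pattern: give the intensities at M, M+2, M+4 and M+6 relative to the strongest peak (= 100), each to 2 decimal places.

Expanding (0.5459 + 0.4541)^3:
P(M) = 0.5459^3 = 0.162682
P(M+2) = 3 × 0.5459^2 × 0.4541^1 = 0.405975
P(M+4) = 3 × 0.5459^1 × 0.4541^2 = 0.337705
P(M+6) = 0.4541^3 = 0.093639
The M+2 peak is largest (0.405975); scaling to 100 gives 40.07 : 100.00 : 83.18 : 23.07.

40.07 : 100.00 : 83.18 : 23.07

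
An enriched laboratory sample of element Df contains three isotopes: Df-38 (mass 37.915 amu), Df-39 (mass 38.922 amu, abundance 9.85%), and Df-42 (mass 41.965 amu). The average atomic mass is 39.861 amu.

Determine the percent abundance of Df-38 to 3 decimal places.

44.550%

The remaining 90.15% is split between Df-38 (fraction x) and Df-42 (fraction 0.9015 − x).
Substituting: 37.915x + 41.965(0.9015 − x) = 36.027183
(37.915 − 41.965)x = -1.8042645  ⇒  x = 0.44550, y = 0.45600
Df-38: 44.550%, Df-42: 45.600%.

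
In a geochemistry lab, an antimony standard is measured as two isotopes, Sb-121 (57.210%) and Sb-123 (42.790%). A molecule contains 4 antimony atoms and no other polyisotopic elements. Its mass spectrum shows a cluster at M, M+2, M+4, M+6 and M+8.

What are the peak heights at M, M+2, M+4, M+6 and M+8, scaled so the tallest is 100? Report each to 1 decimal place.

29.8 : 89.1 : 100.0 : 49.9 : 9.3

The 4 Sb atoms are independent, so intensities follow the terms of (0.57210 + 0.42790)^4.
P(M) = 0.57210^4 = 0.107124
P(M+2) = 4 × 0.57210^3 × 0.42790^1 = 0.320493
P(M+4) = 6 × 0.57210^2 × 0.42790^2 = 0.359567
P(M+6) = 4 × 0.57210^1 × 0.42790^3 = 0.179291
P(M+8) = 0.42790^4 = 0.033525
The M+4 peak is largest (0.359567); scaling to 100 gives 29.8 : 89.1 : 100.0 : 49.9 : 9.3.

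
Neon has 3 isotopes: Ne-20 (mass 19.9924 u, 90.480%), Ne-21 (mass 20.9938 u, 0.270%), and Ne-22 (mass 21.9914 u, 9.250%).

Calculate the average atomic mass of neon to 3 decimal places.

The abundance-weighted mean is 0.90480 × 19.9924 + 0.00270 × 20.9938 + 0.09250 × 21.9914
= 18.08912 + 0.05668 + 2.03420 = 20.18000 u

20.180 u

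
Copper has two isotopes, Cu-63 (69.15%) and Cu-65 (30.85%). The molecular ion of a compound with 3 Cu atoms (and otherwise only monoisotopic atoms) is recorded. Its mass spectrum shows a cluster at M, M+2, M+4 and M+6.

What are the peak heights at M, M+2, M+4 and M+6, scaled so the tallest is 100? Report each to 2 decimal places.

74.72 : 100.00 : 44.61 : 6.63

The 3 Cu atoms are independent, so intensities follow the terms of (0.6915 + 0.3085)^3.
P(M) = 0.6915^3 = 0.330656
P(M+2) = 3 × 0.6915^2 × 0.3085^1 = 0.442548
P(M+4) = 3 × 0.6915^1 × 0.3085^2 = 0.197435
P(M+6) = 0.3085^3 = 0.029361
The M+2 peak is largest (0.442548); scaling to 100 gives 74.72 : 100.00 : 44.61 : 6.63.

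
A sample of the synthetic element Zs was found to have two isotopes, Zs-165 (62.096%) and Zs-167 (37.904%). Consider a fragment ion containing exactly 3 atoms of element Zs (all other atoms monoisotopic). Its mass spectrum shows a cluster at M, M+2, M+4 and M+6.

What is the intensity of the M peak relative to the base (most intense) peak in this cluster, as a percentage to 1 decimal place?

54.6%

Term probabilities: M 0.2394, M+2 0.4385, M+4 0.2676, M+6 0.0545. Base peak = M+2.
P(M+2) = C(3,1) × 0.62096^2 × 0.37904^1 = 3 × 0.38559132 × 0.37904 = 0.438464 (base)
P(M) = C(3,0) × 0.62096^3 × 0.37904^0 = 1 × 0.23943679 × 1.0000 = 0.239437
Relative intensity = 0.239437 / 0.438464 × 100 = 54.6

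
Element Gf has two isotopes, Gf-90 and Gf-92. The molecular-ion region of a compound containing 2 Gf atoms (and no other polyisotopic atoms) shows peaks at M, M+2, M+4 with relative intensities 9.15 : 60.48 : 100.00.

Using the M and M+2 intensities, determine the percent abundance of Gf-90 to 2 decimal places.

23.23%

Write p for the Gf-90 fraction. I(M+2)/I(M) = [C(2,1)·p^1·(1−p)] / p^2 = 2·(1−p)/p = 60.48/9.15 = 6.6098
(1−p)/p = 6.6098/2 = 3.3049  ⇒  p = 1/(1 + 3.3049) = 0.2323
Gf-90: 23.23%, Gf-92: 76.77%.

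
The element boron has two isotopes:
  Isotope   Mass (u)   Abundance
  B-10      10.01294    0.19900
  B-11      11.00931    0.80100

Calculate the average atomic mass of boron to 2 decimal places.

10.81 u

Weight each isotope mass by its fractional abundance: 0.19900 × 10.01294 + 0.80100 × 11.00931
= 1.992575 + 8.818457 = 10.811032 u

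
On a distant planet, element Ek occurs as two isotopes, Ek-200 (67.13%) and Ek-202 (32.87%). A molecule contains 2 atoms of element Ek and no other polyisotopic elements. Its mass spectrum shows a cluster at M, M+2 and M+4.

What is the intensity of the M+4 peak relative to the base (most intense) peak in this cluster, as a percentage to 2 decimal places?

23.98%

(0.6713 + 0.3287)^2 gives M 0.4506, M+2 0.4413, M+4 0.1080; the largest is M.
P(M) = C(2,0) × 0.6713^2 × 0.3287^0 = 1 × 0.45064369 × 1.0000 = 0.450644 (base)
P(M+4) = C(2,2) × 0.6713^0 × 0.3287^2 = 1 × 1.0000 × 0.10804369 = 0.108044
Relative intensity = 0.108044 / 0.450644 × 100 = 23.98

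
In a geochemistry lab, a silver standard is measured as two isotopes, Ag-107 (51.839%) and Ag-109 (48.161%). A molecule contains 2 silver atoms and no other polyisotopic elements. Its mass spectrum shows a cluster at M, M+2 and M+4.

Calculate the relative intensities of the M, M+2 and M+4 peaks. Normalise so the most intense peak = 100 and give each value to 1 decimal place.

The 2 Ag atoms are independent, so intensities follow the terms of (0.51839 + 0.48161)^2.
P(M) = 0.51839^2 = 0.268728
P(M+2) = 2 × 0.51839^1 × 0.48161^1 = 0.499324
P(M+4) = 0.48161^2 = 0.231948
The M+2 peak is largest (0.499324); scaling to 100 gives 53.8 : 100.0 : 46.5.

53.8 : 100.0 : 46.5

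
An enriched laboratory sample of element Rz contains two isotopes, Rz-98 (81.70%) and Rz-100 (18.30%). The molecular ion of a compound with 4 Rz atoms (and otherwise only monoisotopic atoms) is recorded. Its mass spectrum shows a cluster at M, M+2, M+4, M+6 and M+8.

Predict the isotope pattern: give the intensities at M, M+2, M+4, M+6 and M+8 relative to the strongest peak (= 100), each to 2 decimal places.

100.00 : 89.60 : 30.10 : 4.50 : 0.25

Each Rz atom is independently Rz-98 (p = 0.8170) or Rz-100 (q = 0.1830); the cluster is the binomial expansion (p + q)^4.
P(M) = 0.8170^4 = 0.445542
P(M+2) = 4 × 0.8170^3 × 0.1830^1 = 0.399188
P(M+4) = 6 × 0.8170^2 × 0.1830^2 = 0.134121
P(M+6) = 4 × 0.8170^1 × 0.1830^3 = 0.020028
P(M+8) = 0.1830^4 = 0.001122
The M peak is largest (0.445542); scaling to 100 gives 100.00 : 89.60 : 30.10 : 4.50 : 0.25.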